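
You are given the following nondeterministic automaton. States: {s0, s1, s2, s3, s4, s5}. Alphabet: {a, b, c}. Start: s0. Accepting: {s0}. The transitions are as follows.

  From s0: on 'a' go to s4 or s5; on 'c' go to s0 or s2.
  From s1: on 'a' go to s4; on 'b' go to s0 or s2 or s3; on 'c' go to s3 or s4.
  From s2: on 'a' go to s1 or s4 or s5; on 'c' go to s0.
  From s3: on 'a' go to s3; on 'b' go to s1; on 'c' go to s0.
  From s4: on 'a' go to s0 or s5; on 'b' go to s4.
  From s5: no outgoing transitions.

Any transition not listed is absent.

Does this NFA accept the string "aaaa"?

Yes

Start in {s0}.
Read 'a': s0→{s4, s5}; now {s4, s5}.
Read 'a': s4→{s0, s5}, s5→∅; now {s0, s5}.
Read 'a': s0→{s4, s5}, s5→∅; now {s4, s5}.
Read 'a': s4→{s0, s5}, s5→∅; now {s0, s5}.
The final set {s0, s5} contains the accepting state s0.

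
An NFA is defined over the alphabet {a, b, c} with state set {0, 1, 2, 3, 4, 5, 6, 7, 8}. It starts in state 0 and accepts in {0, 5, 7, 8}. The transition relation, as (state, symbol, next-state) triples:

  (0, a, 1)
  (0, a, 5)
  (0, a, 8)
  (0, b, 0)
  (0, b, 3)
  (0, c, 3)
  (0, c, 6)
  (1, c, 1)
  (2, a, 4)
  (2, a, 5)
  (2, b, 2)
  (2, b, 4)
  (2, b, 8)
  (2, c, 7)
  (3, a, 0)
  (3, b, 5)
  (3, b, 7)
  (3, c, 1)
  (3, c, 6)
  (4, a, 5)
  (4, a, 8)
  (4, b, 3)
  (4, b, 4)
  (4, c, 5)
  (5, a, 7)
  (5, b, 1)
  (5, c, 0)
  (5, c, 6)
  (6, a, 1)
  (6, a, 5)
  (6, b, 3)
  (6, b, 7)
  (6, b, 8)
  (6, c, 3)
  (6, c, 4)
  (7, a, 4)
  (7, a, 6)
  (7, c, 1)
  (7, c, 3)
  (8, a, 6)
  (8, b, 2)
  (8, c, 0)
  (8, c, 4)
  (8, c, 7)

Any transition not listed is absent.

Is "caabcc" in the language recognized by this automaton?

No

Start in {0}.
Read 'c': 0→{3, 6}; now {3, 6}.
Read 'a': 3→{0}, 6→{1, 5}; now {0, 1, 5}.
Read 'a': 0→{1, 5, 8}, 1→∅, 5→{7}; now {1, 5, 7, 8}.
Read 'b': 1→∅, 5→{1}, 7→∅, 8→{2}; now {1, 2}.
Read 'c': 1→{1}, 2→{7}; now {1, 7}.
Read 'c': 1→{1}, 7→{1, 3}; now {1, 3}.
The final set {1, 3} contains no accepting state.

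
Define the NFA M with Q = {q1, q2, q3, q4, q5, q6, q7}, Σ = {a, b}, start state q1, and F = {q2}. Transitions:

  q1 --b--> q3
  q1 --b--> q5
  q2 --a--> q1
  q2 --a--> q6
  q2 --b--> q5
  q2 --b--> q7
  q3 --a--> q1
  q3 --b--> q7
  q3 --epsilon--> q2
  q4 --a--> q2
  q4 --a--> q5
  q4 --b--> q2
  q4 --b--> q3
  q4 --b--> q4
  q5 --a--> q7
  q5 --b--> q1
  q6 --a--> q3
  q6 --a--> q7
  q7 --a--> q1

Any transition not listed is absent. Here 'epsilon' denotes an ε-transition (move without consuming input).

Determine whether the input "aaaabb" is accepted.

Start in {q1}.
Read 'a': q1→∅; now ∅.
The set is empty and remains empty for the remaining 5 symbols.
The final set ∅ contains no accepting state.

No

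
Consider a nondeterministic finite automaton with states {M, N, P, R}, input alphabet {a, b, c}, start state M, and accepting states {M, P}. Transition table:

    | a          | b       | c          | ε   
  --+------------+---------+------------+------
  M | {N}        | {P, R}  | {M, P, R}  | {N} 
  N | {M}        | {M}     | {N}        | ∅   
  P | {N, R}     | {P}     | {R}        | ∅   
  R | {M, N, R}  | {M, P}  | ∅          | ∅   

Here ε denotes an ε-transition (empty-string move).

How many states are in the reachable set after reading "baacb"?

4

Start: ε-closure({M}) = {M, N}.
Read 'b': {M, N} → {M, N, P, R}.
Read 'a': {M, N, P, R} → {M, N, R}.
Read 'a': {M, N, R} → {M, N, R}.
Read 'c': {M, N, R} → {M, N, P, R}.
Read 'b': {M, N, P, R} → {M, N, P, R}.
That set has 4 states.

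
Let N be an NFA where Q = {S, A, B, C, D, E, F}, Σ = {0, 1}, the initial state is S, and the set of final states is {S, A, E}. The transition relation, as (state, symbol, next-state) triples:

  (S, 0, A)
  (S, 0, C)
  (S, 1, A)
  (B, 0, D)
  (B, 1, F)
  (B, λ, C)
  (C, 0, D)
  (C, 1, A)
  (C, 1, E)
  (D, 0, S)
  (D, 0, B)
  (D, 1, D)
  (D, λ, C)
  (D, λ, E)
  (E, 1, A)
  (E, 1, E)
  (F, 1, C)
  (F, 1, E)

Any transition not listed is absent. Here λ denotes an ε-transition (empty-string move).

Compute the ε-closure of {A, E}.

{A, E}

Begin with {A, E}.
No ε-moves leave this set, so the closure equals the set itself.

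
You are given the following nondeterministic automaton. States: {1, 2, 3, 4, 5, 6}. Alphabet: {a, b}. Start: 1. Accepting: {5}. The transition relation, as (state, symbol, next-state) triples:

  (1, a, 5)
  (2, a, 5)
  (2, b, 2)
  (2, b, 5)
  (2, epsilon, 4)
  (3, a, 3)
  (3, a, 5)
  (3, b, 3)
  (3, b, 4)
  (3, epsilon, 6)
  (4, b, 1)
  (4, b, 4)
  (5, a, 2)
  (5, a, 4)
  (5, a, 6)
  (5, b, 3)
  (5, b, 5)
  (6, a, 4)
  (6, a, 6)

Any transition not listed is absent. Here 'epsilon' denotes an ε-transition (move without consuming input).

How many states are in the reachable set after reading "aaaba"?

Start in {1}.
Read 'a': {1} → {5}.
Read 'a': {5} → {2, 4, 6}.
Read 'a': {2, 4, 6} → {4, 5, 6}.
Read 'b': {4, 5, 6} → {1, 3, 4, 5, 6}.
Read 'a': {1, 3, 4, 5, 6} → {2, 3, 4, 5, 6}.
That set has 5 states.

5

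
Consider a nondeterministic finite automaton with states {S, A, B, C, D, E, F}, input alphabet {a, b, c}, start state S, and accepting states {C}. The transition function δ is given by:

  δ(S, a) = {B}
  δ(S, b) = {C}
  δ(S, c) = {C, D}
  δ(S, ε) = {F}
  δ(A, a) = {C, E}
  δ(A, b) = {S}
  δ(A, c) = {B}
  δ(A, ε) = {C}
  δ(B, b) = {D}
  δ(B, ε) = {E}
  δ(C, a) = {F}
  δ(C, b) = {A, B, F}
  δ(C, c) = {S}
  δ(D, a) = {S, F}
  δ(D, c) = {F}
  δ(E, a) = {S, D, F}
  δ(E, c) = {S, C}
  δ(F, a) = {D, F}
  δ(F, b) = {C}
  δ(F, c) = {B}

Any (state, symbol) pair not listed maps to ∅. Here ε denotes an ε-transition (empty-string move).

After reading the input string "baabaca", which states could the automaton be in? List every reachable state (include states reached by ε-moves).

{S, D, F}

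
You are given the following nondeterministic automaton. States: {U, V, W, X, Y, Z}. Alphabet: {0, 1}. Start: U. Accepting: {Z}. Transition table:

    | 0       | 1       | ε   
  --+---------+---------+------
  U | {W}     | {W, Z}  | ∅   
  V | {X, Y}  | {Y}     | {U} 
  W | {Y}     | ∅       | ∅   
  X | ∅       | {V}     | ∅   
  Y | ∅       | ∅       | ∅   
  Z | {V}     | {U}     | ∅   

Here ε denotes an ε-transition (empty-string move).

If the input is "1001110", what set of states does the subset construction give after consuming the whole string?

{W}

Start in {U}.
Read '1': U→{W, Z}; now {W, Z}.
Read '0': W→{Y}, Z→{V}; union {V, Y}; ε-closure = {U, V, Y}.
Read '0': U→{W}, V→{X, Y}, Y→∅; now {W, X, Y}.
Read '1': W→∅, X→{V}, Y→∅; union {V}; ε-closure = {U, V}.
Read '1': U→{W, Z}, V→{Y}; now {W, Y, Z}.
Read '1': W→∅, Y→∅, Z→{U}; now {U}.
Read '0': U→{W}; now {W}.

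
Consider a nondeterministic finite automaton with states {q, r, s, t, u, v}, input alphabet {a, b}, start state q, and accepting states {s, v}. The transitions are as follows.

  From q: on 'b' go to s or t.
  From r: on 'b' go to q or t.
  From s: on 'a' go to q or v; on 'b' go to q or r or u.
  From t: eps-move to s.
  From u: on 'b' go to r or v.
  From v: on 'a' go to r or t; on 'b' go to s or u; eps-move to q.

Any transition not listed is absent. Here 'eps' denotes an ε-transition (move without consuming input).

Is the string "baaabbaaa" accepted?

Start in {q}.
Read 'b': q→{s, t}; now {s, t}.
Read 'a': s→{q, v}, t→∅; now {q, v}.
Read 'a': q→∅, v→{r, t}; union {r, t}; ε-closure = {r, s, t}.
Read 'a': r→∅, s→{q, v}, t→∅; now {q, v}.
Read 'b': q→{s, t}, v→{s, u}; now {s, t, u}.
Read 'b': s→{q, r, u}, t→∅, u→{r, v}; now {q, r, u, v}.
Read 'a': q→∅, r→∅, u→∅, v→{r, t}; union {r, t}; ε-closure = {r, s, t}.
Read 'a': r→∅, s→{q, v}, t→∅; now {q, v}.
Read 'a': q→∅, v→{r, t}; union {r, t}; ε-closure = {r, s, t}.
The final set {r, s, t} contains the accepting state s.

Yes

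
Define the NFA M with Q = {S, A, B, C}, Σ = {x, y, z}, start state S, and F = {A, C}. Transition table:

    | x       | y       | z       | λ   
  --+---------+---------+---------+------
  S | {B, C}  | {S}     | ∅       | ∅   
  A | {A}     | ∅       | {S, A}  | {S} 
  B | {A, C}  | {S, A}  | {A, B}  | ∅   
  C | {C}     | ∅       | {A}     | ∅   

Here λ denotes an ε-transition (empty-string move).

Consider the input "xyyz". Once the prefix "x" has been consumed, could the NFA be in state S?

Start in {S}.
Read 'x': S→{B, C}; now {B, C}.
State S is not in {B, C}.

No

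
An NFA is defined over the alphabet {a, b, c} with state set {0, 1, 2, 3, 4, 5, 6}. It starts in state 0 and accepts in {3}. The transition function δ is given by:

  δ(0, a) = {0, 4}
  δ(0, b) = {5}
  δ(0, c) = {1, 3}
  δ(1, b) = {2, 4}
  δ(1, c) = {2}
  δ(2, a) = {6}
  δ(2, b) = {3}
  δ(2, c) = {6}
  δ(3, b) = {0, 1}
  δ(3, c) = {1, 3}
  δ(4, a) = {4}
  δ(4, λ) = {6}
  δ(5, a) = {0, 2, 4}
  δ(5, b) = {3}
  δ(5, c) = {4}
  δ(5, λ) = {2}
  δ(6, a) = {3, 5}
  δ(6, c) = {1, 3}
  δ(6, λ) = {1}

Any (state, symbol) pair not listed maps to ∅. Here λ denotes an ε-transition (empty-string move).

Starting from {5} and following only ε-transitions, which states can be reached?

Begin with {5}.
ε-move 5 → 2; add 2.

{2, 5}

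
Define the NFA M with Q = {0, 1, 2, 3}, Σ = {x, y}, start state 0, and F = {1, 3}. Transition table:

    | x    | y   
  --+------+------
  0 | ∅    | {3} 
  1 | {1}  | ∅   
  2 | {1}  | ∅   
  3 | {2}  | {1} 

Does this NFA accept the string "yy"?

Start in {0}.
Read 'y': 0→{3}; now {3}.
Read 'y': 3→{1}; now {1}.
The final set {1} contains the accepting state 1.

Yes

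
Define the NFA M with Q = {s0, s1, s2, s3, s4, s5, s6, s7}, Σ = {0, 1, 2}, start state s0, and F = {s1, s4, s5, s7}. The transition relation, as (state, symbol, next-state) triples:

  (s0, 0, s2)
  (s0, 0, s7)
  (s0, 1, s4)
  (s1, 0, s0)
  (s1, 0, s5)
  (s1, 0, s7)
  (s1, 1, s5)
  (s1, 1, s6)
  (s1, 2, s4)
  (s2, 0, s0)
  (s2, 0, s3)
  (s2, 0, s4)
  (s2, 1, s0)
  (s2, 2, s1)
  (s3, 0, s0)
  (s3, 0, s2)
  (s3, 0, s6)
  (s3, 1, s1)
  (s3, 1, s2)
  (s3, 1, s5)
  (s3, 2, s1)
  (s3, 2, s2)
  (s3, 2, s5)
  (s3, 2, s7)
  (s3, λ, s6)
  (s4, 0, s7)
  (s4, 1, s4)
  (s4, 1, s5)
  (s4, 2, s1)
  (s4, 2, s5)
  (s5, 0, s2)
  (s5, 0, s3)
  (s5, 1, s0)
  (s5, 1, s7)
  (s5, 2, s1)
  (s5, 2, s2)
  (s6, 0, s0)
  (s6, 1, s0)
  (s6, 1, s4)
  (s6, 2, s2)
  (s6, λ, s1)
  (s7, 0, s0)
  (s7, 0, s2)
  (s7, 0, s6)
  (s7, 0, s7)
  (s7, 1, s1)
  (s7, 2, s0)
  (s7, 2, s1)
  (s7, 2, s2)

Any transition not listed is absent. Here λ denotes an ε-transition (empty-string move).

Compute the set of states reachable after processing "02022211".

Start in {s0}.
Read '0': s0→{s2, s7}; now {s2, s7}.
Read '2': s2→{s1}, s7→{s0, s1, s2}; now {s0, s1, s2}.
Read '0': s0→{s2, s7}, s1→{s0, s5, s7}, s2→{s0, s3, s4}; union {s0, s2, s3, s4, s5, s7}; ε-closure = {s0, s1, s2, s3, s4, s5, s6, s7}.
Read '2': s0→∅, s1→{s4}, s2→{s1}, s3→{s1, s2, s5, s7}, s4→{s1, s5}, s5→{s1, s2}, s6→{s2}, s7→{s0, s1, s2}; now {s0, s1, s2, s4, s5, s7}.
Read '2': s0→∅, s1→{s4}, s2→{s1}, s4→{s1, s5}, s5→{s1, s2}, s7→{s0, s1, s2}; now {s0, s1, s2, s4, s5}.
Read '2': s0→∅, s1→{s4}, s2→{s1}, s4→{s1, s5}, s5→{s1, s2}; now {s1, s2, s4, s5}.
Read '1': s1→{s5, s6}, s2→{s0}, s4→{s4, s5}, s5→{s0, s7}; union {s0, s4, s5, s6, s7}; ε-closure = {s0, s1, s4, s5, s6, s7}.
Read '1': s0→{s4}, s1→{s5, s6}, s4→{s4, s5}, s5→{s0, s7}, s6→{s0, s4}, s7→{s1}; now {s0, s1, s4, s5, s6, s7}.

{s0, s1, s4, s5, s6, s7}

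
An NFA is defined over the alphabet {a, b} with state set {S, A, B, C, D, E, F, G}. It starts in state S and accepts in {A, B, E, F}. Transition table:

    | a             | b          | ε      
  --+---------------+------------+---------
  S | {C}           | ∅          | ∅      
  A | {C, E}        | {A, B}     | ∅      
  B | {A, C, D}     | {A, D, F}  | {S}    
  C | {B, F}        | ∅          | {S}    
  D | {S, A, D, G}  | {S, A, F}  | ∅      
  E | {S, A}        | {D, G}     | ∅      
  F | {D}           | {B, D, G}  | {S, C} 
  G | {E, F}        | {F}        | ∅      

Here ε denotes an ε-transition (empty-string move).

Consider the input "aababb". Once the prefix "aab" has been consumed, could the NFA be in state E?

Start in {S}.
Read 'a': S→{C}; union {C}; ε-closure = {S, C}.
Read 'a': S→{C}, C→{B, F}; union {B, C, F}; ε-closure = {S, B, C, F}.
Read 'b': S→∅, B→{A, D, F}, C→∅, F→{B, D, G}; union {A, B, D, F, G}; ε-closure = {S, A, B, C, D, F, G}.
State E is not in {S, A, B, C, D, F, G}.

No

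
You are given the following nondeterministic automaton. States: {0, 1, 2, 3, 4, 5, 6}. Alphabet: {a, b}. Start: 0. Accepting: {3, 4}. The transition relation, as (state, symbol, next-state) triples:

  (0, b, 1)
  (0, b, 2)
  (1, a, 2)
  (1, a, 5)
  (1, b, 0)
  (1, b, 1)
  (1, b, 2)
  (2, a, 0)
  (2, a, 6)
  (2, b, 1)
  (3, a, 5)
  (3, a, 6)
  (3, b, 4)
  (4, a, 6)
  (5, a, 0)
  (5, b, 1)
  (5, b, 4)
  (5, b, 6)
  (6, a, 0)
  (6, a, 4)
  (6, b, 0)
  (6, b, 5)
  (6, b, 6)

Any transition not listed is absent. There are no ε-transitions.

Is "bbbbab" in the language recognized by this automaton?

Start in {0}.
Read 'b': 0→{1, 2}; now {1, 2}.
Read 'b': 1→{0, 1, 2}, 2→{1}; now {0, 1, 2}.
Read 'b': 0→{1, 2}, 1→{0, 1, 2}, 2→{1}; now {0, 1, 2}.
Read 'b': 0→{1, 2}, 1→{0, 1, 2}, 2→{1}; now {0, 1, 2}.
Read 'a': 0→∅, 1→{2, 5}, 2→{0, 6}; now {0, 2, 5, 6}.
Read 'b': 0→{1, 2}, 2→{1}, 5→{1, 4, 6}, 6→{0, 5, 6}; now {0, 1, 2, 4, 5, 6}.
The final set {0, 1, 2, 4, 5, 6} contains the accepting state 4.

Yes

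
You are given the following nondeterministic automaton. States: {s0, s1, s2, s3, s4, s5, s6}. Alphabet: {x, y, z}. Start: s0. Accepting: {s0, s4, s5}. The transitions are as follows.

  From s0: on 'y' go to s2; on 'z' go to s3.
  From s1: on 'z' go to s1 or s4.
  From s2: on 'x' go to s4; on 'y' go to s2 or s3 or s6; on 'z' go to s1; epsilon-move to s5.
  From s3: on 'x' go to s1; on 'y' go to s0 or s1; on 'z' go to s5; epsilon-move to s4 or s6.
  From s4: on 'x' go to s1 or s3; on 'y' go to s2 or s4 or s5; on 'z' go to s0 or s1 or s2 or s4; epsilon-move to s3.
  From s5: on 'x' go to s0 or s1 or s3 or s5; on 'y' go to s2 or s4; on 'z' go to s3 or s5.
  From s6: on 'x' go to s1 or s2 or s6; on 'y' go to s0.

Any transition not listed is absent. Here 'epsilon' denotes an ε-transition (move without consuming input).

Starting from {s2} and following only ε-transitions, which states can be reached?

{s2, s5}

Begin with {s2}.
ε-move s2 → s5; add s5.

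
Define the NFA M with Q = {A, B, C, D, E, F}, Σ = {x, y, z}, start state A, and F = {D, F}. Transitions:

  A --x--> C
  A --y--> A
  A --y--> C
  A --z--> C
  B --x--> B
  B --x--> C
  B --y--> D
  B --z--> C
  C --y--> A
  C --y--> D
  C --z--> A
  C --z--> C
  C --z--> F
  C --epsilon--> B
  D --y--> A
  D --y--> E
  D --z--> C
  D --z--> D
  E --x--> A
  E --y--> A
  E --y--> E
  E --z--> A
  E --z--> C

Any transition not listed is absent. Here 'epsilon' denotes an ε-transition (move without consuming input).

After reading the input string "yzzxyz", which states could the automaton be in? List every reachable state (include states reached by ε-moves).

{B, C, D}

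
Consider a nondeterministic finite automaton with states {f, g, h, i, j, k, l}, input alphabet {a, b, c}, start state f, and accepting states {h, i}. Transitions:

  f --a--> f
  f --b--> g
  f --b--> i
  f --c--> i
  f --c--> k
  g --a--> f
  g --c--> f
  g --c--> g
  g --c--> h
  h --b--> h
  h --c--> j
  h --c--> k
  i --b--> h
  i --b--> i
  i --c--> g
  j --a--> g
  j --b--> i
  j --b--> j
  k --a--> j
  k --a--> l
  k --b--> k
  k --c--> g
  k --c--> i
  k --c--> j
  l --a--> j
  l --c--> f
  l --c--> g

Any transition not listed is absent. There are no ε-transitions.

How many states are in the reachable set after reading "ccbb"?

Start in {f}.
Read 'c': {f} → {i, k}.
Read 'c': {i, k} → {g, i, j}.
Read 'b': {g, i, j} → {h, i, j}.
Read 'b': {h, i, j} → {h, i, j}.
That set has 3 states.

3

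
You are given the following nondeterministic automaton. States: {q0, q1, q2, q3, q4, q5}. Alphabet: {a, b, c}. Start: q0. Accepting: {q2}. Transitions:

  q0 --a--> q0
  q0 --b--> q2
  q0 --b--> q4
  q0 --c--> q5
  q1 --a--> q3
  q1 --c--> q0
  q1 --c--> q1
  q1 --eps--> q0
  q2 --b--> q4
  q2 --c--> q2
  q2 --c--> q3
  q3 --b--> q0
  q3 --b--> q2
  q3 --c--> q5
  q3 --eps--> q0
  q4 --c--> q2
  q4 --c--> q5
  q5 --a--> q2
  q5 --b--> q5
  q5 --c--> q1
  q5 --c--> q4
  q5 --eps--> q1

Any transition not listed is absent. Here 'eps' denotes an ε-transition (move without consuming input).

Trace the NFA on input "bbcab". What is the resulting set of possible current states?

Start in {q0}.
Read 'b': {q0} → {q2, q4}.
Read 'b': {q2, q4} → {q4}.
Read 'c': {q4} → {q0, q1, q2, q5}.
Read 'a': {q0, q1, q2, q5} → {q0, q2, q3}.
Read 'b': {q0, q2, q3} → {q0, q2, q4}.

{q0, q2, q4}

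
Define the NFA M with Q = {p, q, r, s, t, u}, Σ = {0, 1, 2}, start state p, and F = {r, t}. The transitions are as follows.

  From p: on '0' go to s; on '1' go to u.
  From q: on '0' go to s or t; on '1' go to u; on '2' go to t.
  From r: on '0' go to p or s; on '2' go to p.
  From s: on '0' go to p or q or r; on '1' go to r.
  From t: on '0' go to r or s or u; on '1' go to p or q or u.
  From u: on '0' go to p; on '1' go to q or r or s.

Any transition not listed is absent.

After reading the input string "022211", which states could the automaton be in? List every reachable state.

Start in {p}.
Read '0': p→{s}; now {s}.
Read '2': s→∅; now ∅.
The set is empty and remains empty for the remaining 4 symbols.

∅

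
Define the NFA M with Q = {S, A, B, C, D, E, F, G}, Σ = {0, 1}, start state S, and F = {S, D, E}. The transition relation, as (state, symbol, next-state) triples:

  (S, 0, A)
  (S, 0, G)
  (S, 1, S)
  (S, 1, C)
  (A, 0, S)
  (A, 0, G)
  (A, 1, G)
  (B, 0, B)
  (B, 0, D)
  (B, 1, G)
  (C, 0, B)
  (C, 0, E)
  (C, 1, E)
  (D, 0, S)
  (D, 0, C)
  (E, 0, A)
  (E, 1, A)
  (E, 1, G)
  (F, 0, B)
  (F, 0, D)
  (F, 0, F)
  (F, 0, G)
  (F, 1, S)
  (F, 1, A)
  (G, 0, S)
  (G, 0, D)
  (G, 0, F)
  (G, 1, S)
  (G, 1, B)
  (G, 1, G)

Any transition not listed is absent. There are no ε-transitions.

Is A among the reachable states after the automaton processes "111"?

Start in {S}.
Read '1': S→{S, C}; now {S, C}.
Read '1': S→{S, C}, C→{E}; now {S, C, E}.
Read '1': S→{S, C}, C→{E}, E→{A, G}; now {S, A, C, E, G}.
State A is in {S, A, C, E, G}.

Yes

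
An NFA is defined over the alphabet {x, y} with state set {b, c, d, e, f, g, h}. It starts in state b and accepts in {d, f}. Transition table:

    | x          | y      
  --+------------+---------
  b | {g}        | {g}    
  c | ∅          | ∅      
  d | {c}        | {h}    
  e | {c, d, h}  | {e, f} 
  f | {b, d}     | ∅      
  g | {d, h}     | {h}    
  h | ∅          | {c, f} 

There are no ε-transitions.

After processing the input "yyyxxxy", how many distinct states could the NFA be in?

Start in {b}.
Read 'y': b→{g}; now {g}.
Read 'y': g→{h}; now {h}.
Read 'y': h→{c, f}; now {c, f}.
Read 'x': c→∅, f→{b, d}; now {b, d}.
Read 'x': b→{g}, d→{c}; now {c, g}.
Read 'x': c→∅, g→{d, h}; now {d, h}.
Read 'y': d→{h}, h→{c, f}; now {c, f, h}.
That set has 3 states.

3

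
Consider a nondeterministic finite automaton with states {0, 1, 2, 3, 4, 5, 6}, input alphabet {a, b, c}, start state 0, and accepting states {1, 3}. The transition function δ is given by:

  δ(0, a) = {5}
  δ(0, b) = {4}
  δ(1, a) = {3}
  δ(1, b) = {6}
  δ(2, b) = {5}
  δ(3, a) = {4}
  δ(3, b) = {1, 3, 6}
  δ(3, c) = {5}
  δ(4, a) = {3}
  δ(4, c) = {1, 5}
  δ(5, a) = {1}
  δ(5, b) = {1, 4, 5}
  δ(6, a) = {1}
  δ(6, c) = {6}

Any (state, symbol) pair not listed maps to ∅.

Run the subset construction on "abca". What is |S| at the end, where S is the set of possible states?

2

Start in {0}.
Read 'a': 0→{5}; now {5}.
Read 'b': 5→{1, 4, 5}; now {1, 4, 5}.
Read 'c': 1→∅, 4→{1, 5}, 5→∅; now {1, 5}.
Read 'a': 1→{3}, 5→{1}; now {1, 3}.
That set has 2 states.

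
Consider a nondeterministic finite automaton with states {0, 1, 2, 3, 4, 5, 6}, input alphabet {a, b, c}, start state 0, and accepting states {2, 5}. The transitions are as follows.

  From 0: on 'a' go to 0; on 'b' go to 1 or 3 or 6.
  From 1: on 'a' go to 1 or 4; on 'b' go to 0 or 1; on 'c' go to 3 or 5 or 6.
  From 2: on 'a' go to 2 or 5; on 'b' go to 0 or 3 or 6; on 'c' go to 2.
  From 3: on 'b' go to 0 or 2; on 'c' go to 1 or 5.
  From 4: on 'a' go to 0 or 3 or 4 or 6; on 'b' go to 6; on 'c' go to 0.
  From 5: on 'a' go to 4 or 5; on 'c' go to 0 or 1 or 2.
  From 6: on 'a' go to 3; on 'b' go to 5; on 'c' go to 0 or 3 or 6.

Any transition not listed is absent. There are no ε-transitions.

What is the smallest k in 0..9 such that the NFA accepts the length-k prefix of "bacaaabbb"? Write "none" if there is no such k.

3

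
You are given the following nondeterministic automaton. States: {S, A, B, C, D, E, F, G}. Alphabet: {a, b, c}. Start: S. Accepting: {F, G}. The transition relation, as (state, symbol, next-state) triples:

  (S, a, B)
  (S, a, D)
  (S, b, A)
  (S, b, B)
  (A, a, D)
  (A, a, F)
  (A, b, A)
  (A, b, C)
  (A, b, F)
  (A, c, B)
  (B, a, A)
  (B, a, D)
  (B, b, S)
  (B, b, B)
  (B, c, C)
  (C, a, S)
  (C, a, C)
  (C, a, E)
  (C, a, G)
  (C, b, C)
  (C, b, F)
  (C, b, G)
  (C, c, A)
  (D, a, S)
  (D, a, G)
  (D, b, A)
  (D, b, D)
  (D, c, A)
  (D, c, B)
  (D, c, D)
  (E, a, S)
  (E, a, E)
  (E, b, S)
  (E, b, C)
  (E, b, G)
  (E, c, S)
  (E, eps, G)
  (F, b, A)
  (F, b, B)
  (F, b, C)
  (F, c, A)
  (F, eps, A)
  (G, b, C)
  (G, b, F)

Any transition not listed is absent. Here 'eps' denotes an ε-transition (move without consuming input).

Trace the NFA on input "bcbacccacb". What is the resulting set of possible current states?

{S, A, B, C, D, F}

Start in {S}.
Read 'b': {S} → {A, B}.
Read 'c': {A, B} → {B, C}.
Read 'b': {B, C} → {S, A, B, C, F, G}.
Read 'a': {S, A, B, C, F, G} → {S, A, B, C, D, E, F, G}.
Read 'c': {S, A, B, C, D, E, F, G} → {S, A, B, C, D}.
Read 'c': {S, A, B, C, D} → {A, B, C, D}.
Read 'c': {A, B, C, D} → {A, B, C, D}.
Read 'a': {A, B, C, D} → {S, A, C, D, E, F, G}.
Read 'c': {S, A, C, D, E, F, G} → {S, A, B, D}.
Read 'b': {S, A, B, D} → {S, A, B, C, D, F}.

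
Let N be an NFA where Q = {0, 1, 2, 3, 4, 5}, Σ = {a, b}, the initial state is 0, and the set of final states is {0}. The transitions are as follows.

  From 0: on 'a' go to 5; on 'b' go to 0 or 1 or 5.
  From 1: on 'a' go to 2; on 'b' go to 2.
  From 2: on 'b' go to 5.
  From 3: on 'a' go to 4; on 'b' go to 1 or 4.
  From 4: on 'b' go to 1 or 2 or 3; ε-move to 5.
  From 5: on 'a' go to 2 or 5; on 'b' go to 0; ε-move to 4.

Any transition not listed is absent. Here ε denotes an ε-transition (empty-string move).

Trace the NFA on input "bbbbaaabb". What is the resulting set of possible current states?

{0, 1, 2, 3, 4, 5}

Start in {0}.
Read 'b': {0} → {0, 1, 4, 5}.
Read 'b': {0, 1, 4, 5} → {0, 1, 2, 3, 4, 5}.
Read 'b': {0, 1, 2, 3, 4, 5} → {0, 1, 2, 3, 4, 5}.
Read 'b': {0, 1, 2, 3, 4, 5} → {0, 1, 2, 3, 4, 5}.
Read 'a': {0, 1, 2, 3, 4, 5} → {2, 4, 5}.
Read 'a': {2, 4, 5} → {2, 4, 5}.
Read 'a': {2, 4, 5} → {2, 4, 5}.
Read 'b': {2, 4, 5} → {0, 1, 2, 3, 4, 5}.
Read 'b': {0, 1, 2, 3, 4, 5} → {0, 1, 2, 3, 4, 5}.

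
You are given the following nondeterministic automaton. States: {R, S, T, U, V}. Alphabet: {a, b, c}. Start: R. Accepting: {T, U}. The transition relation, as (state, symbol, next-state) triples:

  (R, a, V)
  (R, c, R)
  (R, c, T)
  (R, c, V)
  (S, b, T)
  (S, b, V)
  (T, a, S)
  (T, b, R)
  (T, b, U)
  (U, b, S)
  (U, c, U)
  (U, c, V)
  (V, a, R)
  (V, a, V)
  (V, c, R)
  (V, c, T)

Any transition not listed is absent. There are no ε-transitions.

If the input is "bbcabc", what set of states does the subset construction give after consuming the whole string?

Start in {R}.
Read 'b': R→∅; now ∅.
The set is empty and remains empty for the remaining 5 symbols.

∅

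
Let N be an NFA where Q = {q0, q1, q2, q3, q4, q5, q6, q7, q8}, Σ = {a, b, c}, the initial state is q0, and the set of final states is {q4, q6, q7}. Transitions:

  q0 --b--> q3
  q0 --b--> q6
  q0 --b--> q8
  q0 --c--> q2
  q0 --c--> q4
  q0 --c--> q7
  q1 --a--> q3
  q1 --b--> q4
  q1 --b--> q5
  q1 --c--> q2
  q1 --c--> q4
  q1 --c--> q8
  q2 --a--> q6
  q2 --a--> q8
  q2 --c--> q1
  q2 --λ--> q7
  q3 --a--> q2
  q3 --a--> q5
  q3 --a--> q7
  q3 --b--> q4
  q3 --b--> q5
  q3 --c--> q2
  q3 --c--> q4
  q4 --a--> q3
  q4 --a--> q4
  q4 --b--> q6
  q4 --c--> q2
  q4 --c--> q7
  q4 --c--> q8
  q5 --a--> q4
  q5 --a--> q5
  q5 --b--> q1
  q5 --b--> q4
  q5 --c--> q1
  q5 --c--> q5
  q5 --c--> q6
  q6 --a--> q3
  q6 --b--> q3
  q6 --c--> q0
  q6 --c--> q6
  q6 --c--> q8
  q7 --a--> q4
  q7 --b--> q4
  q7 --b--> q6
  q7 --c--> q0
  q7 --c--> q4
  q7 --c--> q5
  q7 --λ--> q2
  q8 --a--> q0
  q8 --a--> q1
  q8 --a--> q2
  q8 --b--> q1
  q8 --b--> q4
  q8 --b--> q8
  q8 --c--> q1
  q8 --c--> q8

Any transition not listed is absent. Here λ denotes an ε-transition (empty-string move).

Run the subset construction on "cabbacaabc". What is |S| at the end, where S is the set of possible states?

8

Start in {q0}.
Read 'c': q0→{q2, q4, q7}; now {q2, q4, q7}.
Read 'a': q2→{q6, q8}, q4→{q3, q4}, q7→{q4}; now {q3, q4, q6, q8}.
Read 'b': q3→{q4, q5}, q4→{q6}, q6→{q3}, q8→{q1, q4, q8}; now {q1, q3, q4, q5, q6, q8}.
Read 'b': q1→{q4, q5}, q3→{q4, q5}, q4→{q6}, q5→{q1, q4}, q6→{q3}, q8→{q1, q4, q8}; now {q1, q3, q4, q5, q6, q8}.
Read 'a': q1→{q3}, q3→{q2, q5, q7}, q4→{q3, q4}, q5→{q4, q5}, q6→{q3}, q8→{q0, q1, q2}; now {q0, q1, q2, q3, q4, q5, q7}.
Read 'c': q0→{q2, q4, q7}, q1→{q2, q4, q8}, q2→{q1}, q3→{q2, q4}, q4→{q2, q7, q8}, q5→{q1, q5, q6}, q7→{q0, q4, q5}; now {q0, q1, q2, q4, q5, q6, q7, q8}.
Read 'a': q0→∅, q1→{q3}, q2→{q6, q8}, q4→{q3, q4}, q5→{q4, q5}, q6→{q3}, q7→{q4}, q8→{q0, q1, q2}; union {q0, q1, q2, q3, q4, q5, q6, q8}; ε-closure = {q0, q1, q2, q3, q4, q5, q6, q7, q8}.
Read 'a': q0→∅, q1→{q3}, q2→{q6, q8}, q3→{q2, q5, q7}, q4→{q3, q4}, q5→{q4, q5}, q6→{q3}, q7→{q4}, q8→{q0, q1, q2}; now {q0, q1, q2, q3, q4, q5, q6, q7, q8}.
Read 'b': q0→{q3, q6, q8}, q1→{q4, q5}, q2→∅, q3→{q4, q5}, q4→{q6}, q5→{q1, q4}, q6→{q3}, q7→{q4, q6}, q8→{q1, q4, q8}; now {q1, q3, q4, q5, q6, q8}.
Read 'c': q1→{q2, q4, q8}, q3→{q2, q4}, q4→{q2, q7, q8}, q5→{q1, q5, q6}, q6→{q0, q6, q8}, q8→{q1, q8}; now {q0, q1, q2, q4, q5, q6, q7, q8}.
That set has 8 states.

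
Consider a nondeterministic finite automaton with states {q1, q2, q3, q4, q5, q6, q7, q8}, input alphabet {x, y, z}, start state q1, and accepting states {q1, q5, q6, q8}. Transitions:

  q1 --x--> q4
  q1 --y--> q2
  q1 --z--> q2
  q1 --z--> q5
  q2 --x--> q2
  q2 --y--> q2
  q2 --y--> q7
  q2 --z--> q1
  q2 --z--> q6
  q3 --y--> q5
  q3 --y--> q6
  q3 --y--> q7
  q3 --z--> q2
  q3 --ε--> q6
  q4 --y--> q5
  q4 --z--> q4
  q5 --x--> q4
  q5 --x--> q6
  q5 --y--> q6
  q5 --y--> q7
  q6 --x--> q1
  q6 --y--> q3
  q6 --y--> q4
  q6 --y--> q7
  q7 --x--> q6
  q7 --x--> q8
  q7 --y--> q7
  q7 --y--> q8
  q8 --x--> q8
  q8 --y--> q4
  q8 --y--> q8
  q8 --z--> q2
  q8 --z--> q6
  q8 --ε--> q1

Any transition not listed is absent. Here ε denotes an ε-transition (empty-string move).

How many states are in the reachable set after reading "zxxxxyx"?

Start in {q1}.
Read 'z': {q1} → {q2, q5}.
Read 'x': {q2, q5} → {q2, q4, q6}.
Read 'x': {q2, q4, q6} → {q1, q2}.
Read 'x': {q1, q2} → {q2, q4}.
Read 'x': {q2, q4} → {q2}.
Read 'y': {q2} → {q2, q7}.
Read 'x': {q2, q7} → {q1, q2, q6, q8}.
That set has 4 states.

4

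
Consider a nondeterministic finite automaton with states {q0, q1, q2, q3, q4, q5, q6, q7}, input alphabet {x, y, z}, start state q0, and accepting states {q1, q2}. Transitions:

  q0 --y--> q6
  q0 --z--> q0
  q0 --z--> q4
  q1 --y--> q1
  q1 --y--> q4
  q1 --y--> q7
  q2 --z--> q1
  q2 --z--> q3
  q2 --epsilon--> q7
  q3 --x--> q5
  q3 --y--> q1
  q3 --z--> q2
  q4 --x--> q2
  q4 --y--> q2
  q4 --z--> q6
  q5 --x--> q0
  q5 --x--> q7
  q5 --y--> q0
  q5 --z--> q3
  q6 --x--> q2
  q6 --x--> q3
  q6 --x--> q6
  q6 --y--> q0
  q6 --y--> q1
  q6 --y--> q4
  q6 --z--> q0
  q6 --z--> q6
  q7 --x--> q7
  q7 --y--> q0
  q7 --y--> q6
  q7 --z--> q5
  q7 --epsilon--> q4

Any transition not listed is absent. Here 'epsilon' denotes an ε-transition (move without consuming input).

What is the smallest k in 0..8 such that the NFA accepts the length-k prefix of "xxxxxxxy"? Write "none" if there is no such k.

none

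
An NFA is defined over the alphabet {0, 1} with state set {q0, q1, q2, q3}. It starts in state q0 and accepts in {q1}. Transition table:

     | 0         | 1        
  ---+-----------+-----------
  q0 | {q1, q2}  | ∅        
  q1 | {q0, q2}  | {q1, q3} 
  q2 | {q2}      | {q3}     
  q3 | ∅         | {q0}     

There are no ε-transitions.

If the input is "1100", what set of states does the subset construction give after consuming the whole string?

∅

Start in {q0}.
Read '1': q0→∅; now ∅.
The set is empty and remains empty for the remaining 3 symbols.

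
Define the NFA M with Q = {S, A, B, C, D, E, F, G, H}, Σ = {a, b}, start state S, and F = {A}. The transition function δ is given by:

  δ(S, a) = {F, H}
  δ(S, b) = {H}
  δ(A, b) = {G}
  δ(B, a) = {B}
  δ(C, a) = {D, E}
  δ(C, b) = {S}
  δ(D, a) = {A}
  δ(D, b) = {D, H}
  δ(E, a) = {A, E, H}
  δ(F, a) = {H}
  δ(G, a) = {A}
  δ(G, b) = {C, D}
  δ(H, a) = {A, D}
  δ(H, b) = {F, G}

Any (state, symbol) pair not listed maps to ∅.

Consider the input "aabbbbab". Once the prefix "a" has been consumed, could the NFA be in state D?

Start in {S}.
Read 'a': {S} → {F, H}.
State D is not in {F, H}.

No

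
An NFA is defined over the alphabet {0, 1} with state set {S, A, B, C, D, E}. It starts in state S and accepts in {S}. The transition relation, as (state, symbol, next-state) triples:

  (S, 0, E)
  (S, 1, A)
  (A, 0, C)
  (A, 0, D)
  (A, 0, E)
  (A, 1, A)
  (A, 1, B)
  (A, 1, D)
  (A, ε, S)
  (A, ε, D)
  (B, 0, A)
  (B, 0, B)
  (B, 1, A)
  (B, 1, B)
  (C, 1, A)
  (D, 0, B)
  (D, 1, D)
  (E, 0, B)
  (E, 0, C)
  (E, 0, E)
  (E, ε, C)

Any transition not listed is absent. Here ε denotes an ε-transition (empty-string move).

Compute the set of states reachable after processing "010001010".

{S, A, B, C, D, E}

Start in {S}.
Read '0': S→{E}; union {E}; ε-closure = {C, E}.
Read '1': C→{A}, E→∅; union {A}; ε-closure = {S, A, D}.
Read '0': S→{E}, A→{C, D, E}, D→{B}; now {B, C, D, E}.
Read '0': B→{A, B}, C→∅, D→{B}, E→{B, C, E}; union {A, B, C, E}; ε-closure = {S, A, B, C, D, E}.
Read '0': S→{E}, A→{C, D, E}, B→{A, B}, C→∅, D→{B}, E→{B, C, E}; union {A, B, C, D, E}; ε-closure = {S, A, B, C, D, E}.
Read '1': S→{A}, A→{A, B, D}, B→{A, B}, C→{A}, D→{D}, E→∅; union {A, B, D}; ε-closure = {S, A, B, D}.
Read '0': S→{E}, A→{C, D, E}, B→{A, B}, D→{B}; union {A, B, C, D, E}; ε-closure = {S, A, B, C, D, E}.
Read '1': S→{A}, A→{A, B, D}, B→{A, B}, C→{A}, D→{D}, E→∅; union {A, B, D}; ε-closure = {S, A, B, D}.
Read '0': S→{E}, A→{C, D, E}, B→{A, B}, D→{B}; union {A, B, C, D, E}; ε-closure = {S, A, B, C, D, E}.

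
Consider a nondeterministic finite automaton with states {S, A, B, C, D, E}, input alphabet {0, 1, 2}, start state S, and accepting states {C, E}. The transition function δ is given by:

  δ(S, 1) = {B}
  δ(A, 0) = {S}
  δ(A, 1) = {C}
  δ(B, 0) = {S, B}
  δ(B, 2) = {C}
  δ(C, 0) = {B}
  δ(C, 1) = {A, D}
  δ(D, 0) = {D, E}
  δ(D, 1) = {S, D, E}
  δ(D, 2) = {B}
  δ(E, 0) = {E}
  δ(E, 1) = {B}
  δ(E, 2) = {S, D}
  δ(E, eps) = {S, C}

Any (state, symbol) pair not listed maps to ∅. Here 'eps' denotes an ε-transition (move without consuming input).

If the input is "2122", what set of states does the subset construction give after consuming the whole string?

∅

Start in {S}.
Read '2': {S} → ∅.
The set is empty and remains empty for the remaining 3 symbols.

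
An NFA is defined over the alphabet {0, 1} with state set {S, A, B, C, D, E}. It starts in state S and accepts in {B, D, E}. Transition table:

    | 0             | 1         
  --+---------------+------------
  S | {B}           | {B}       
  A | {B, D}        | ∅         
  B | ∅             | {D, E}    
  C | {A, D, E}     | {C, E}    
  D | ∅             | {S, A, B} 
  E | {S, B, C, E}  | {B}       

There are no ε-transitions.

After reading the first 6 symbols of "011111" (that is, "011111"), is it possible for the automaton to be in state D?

Start in {S}.
Read '0': {S} → {B}.
Read '1': {B} → {D, E}.
Read '1': {D, E} → {S, A, B}.
Read '1': {S, A, B} → {B, D, E}.
Read '1': {B, D, E} → {S, A, B, D, E}.
Read '1': {S, A, B, D, E} → {S, A, B, D, E}.
State D is in {S, A, B, D, E}.

Yes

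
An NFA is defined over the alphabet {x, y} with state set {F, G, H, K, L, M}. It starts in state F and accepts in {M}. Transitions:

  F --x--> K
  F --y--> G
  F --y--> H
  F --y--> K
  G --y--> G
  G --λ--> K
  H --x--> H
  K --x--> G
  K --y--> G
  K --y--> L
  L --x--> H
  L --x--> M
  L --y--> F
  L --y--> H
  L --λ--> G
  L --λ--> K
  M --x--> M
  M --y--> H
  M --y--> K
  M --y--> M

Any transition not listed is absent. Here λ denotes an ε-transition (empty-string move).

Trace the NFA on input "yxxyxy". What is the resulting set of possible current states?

{G, H, K, L, M}

Start in {F}.
Read 'y': {F} → {G, H, K}.
Read 'x': {G, H, K} → {G, H, K}.
Read 'x': {G, H, K} → {G, H, K}.
Read 'y': {G, H, K} → {G, K, L}.
Read 'x': {G, K, L} → {G, H, K, M}.
Read 'y': {G, H, K, M} → {G, H, K, L, M}.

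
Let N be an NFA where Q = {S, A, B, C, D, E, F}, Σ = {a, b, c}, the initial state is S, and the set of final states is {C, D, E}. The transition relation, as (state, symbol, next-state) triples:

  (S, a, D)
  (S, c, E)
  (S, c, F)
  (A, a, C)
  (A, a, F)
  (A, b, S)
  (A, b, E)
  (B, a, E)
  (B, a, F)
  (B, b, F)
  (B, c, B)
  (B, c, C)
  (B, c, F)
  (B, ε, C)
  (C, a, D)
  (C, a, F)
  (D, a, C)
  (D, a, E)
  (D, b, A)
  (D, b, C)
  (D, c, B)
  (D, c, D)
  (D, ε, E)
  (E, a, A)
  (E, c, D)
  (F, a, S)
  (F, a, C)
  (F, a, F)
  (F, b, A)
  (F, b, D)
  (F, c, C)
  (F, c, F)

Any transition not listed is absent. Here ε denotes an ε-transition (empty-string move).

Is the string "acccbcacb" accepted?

Yes

Start in {S}.
Read 'a': S→{D}; union {D}; ε-closure = {D, E}.
Read 'c': D→{B, D}, E→{D}; union {B, D}; ε-closure = {B, C, D, E}.
Read 'c': B→{B, C, F}, C→∅, D→{B, D}, E→{D}; union {B, C, D, F}; ε-closure = {B, C, D, E, F}.
Read 'c': B→{B, C, F}, C→∅, D→{B, D}, E→{D}, F→{C, F}; union {B, C, D, F}; ε-closure = {B, C, D, E, F}.
Read 'b': B→{F}, C→∅, D→{A, C}, E→∅, F→{A, D}; union {A, C, D, F}; ε-closure = {A, C, D, E, F}.
Read 'c': A→∅, C→∅, D→{B, D}, E→{D}, F→{C, F}; union {B, C, D, F}; ε-closure = {B, C, D, E, F}.
Read 'a': B→{E, F}, C→{D, F}, D→{C, E}, E→{A}, F→{S, C, F}; now {S, A, C, D, E, F}.
Read 'c': S→{E, F}, A→∅, C→∅, D→{B, D}, E→{D}, F→{C, F}; now {B, C, D, E, F}.
Read 'b': B→{F}, C→∅, D→{A, C}, E→∅, F→{A, D}; union {A, C, D, F}; ε-closure = {A, C, D, E, F}.
The final set {A, C, D, E, F} contains the accepting states C, D, E.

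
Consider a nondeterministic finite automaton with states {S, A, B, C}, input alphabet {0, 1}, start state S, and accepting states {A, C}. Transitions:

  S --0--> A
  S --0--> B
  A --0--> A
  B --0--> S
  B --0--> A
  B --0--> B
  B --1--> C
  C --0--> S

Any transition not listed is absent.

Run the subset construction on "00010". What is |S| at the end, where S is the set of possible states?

1

Start in {S}.
Read '0': S→{A, B}; now {A, B}.
Read '0': A→{A}, B→{S, A, B}; now {S, A, B}.
Read '0': S→{A, B}, A→{A}, B→{S, A, B}; now {S, A, B}.
Read '1': S→∅, A→∅, B→{C}; now {C}.
Read '0': C→{S}; now {S}.
That set has 1 state.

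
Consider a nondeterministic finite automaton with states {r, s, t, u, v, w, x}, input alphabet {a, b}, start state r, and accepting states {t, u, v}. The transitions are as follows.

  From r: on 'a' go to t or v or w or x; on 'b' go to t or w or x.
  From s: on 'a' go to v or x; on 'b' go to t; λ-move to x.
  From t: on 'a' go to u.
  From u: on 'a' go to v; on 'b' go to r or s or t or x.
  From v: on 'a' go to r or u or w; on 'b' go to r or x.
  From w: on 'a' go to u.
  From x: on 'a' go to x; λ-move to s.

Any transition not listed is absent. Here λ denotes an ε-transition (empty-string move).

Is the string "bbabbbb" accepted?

Start in {r}.
Read 'b': {r} → {s, t, w, x}.
Read 'b': {s, t, w, x} → {t}.
Read 'a': {t} → {u}.
Read 'b': {u} → {r, s, t, x}.
Read 'b': {r, s, t, x} → {s, t, w, x}.
Read 'b': {s, t, w, x} → {t}.
Read 'b': {t} → ∅.
The final set ∅ contains no accepting state.

No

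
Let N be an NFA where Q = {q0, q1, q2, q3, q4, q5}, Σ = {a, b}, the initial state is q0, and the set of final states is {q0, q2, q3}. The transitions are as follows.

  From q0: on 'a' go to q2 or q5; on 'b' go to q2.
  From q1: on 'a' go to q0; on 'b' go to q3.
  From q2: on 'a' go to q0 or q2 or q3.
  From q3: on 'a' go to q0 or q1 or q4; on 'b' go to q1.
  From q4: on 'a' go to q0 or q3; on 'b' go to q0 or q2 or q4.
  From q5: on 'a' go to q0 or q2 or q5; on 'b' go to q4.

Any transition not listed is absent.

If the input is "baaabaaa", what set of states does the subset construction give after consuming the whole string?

Start in {q0}.
Read 'b': q0→{q2}; now {q2}.
Read 'a': q2→{q0, q2, q3}; now {q0, q2, q3}.
Read 'a': q0→{q2, q5}, q2→{q0, q2, q3}, q3→{q0, q1, q4}; now {q0, q1, q2, q3, q4, q5}.
Read 'a': q0→{q2, q5}, q1→{q0}, q2→{q0, q2, q3}, q3→{q0, q1, q4}, q4→{q0, q3}, q5→{q0, q2, q5}; now {q0, q1, q2, q3, q4, q5}.
Read 'b': q0→{q2}, q1→{q3}, q2→∅, q3→{q1}, q4→{q0, q2, q4}, q5→{q4}; now {q0, q1, q2, q3, q4}.
Read 'a': q0→{q2, q5}, q1→{q0}, q2→{q0, q2, q3}, q3→{q0, q1, q4}, q4→{q0, q3}; now {q0, q1, q2, q3, q4, q5}.
Read 'a': q0→{q2, q5}, q1→{q0}, q2→{q0, q2, q3}, q3→{q0, q1, q4}, q4→{q0, q3}, q5→{q0, q2, q5}; now {q0, q1, q2, q3, q4, q5}.
Read 'a': q0→{q2, q5}, q1→{q0}, q2→{q0, q2, q3}, q3→{q0, q1, q4}, q4→{q0, q3}, q5→{q0, q2, q5}; now {q0, q1, q2, q3, q4, q5}.

{q0, q1, q2, q3, q4, q5}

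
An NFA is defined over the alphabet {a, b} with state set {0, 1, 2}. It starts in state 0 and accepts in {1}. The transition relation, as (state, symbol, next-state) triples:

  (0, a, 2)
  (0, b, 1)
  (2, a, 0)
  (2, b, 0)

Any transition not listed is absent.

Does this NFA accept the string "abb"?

Start in {0}.
Read 'a': {0} → {2}.
Read 'b': {2} → {0}.
Read 'b': {0} → {1}.
The final set {1} contains the accepting state 1.

Yes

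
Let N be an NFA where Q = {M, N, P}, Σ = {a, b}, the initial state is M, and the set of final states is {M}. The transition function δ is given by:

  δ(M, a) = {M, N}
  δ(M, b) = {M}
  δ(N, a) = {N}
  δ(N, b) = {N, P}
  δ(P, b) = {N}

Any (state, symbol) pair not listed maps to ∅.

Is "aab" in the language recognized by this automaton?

Start in {M}.
Read 'a': {M} → {M, N}.
Read 'a': {M, N} → {M, N}.
Read 'b': {M, N} → {M, N, P}.
The final set {M, N, P} contains the accepting state M.

Yes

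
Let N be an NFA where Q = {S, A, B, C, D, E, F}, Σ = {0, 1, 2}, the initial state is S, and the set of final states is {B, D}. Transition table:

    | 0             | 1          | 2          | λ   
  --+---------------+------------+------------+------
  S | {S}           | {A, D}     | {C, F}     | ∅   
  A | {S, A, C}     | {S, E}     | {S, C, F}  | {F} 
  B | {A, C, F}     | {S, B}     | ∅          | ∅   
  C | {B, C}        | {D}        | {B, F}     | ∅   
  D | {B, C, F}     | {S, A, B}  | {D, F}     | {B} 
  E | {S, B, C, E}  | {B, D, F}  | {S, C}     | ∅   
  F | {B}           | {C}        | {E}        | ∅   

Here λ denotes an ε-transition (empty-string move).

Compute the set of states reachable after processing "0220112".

Start in {S}.
Read '0': {S} → {S}.
Read '2': {S} → {C, F}.
Read '2': {C, F} → {B, E, F}.
Read '0': {B, E, F} → {S, A, B, C, E, F}.
Read '1': {S, A, B, C, E, F} → {S, A, B, C, D, E, F}.
Read '1': {S, A, B, C, D, E, F} → {S, A, B, C, D, E, F}.
Read '2': {S, A, B, C, D, E, F} → {S, B, C, D, E, F}.

{S, B, C, D, E, F}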